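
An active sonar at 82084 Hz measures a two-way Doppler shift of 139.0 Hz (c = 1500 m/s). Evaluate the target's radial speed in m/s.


From fd = 2*f*v/c, v = c*fd/(2*f) = 1500 * 139.0 / (2*82084) = 1.27

1.27 m/s


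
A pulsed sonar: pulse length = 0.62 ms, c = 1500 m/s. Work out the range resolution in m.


0.465 m


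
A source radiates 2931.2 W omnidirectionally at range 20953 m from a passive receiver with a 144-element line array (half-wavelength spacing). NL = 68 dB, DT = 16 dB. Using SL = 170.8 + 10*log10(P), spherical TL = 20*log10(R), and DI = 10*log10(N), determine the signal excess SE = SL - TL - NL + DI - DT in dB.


Step 1: SL = 170.8 + 10*log10(2931.2) = 205.47 dB
Step 2: TL = 20*log10(20953) = 86.42 dB
Step 3: DI = 10*log10(144) = 21.58 dB
Step 4: SE = SL - TL - NL + DI - DT = 205.47 - 86.42 - 68 + 21.58 - 16 = 56.63

56.63 dB


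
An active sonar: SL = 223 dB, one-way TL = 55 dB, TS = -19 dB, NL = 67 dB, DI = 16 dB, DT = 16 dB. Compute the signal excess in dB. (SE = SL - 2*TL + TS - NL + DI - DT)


SE = SL - 2*TL + TS - NL + DI - DT = 223 - 2*55 + (-19) - 67 + 16 - 16 = 27

27 dB


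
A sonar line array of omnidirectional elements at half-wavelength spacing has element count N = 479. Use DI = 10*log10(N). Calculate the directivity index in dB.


DI = 10*log10(479) = 26.8

26.8 dB


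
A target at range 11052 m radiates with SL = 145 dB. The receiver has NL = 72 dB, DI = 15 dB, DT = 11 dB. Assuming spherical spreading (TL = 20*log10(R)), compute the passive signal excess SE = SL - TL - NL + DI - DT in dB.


Step 1: TL = 20*log10(11052) = 80.87 dB
Step 2: SE = 145 - 80.87 - 72 + 15 - 11 = -3.87

-3.87 dB


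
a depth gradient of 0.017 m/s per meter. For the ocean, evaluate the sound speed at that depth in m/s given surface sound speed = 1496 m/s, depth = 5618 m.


c = 1496 + 0.017 * 5618 = 1591.506

1591.506 m/s


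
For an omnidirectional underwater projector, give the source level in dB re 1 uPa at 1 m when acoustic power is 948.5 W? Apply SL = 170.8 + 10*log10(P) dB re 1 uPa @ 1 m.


SL = 170.8 + 10*log10(948.5) = 170.8 + 29.77 = 200.57

200.57 dB


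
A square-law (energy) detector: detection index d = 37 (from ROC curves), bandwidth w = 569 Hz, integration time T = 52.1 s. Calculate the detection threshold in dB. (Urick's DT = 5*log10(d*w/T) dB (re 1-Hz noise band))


DT = 5*log10(d*w/T) = 5*log10(37 * 569 / 52.1) = 5*log10(404.09) = 13.03

13.03 dB


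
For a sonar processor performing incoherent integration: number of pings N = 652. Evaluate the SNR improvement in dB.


14.07 dB


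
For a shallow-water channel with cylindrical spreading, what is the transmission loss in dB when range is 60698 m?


47.83 dB


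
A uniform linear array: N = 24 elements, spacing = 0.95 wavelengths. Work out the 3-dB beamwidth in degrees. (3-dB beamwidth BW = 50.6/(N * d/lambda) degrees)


2.22 deg


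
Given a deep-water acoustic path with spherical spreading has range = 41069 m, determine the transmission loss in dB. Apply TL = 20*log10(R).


TL = 20*log10(41069) = 92.27

92.27 dB


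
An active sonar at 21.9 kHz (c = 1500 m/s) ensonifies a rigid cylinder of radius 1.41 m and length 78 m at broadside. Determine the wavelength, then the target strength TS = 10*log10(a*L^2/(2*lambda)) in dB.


Step 1: lambda = c/f = 1500/21900 = 0.06849 m
Step 2: TS = 10*log10(a*L^2/(2*lambda)) = 10*log10(1.41*78^2/(2*0.06849)) = 47.97

47.97 dB


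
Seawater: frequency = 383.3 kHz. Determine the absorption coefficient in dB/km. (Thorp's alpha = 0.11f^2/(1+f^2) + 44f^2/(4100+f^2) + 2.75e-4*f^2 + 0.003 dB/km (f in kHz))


83.321 dB/km


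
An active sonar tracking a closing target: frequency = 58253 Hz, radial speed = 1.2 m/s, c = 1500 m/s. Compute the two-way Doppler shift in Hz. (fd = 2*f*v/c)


93.2 Hz


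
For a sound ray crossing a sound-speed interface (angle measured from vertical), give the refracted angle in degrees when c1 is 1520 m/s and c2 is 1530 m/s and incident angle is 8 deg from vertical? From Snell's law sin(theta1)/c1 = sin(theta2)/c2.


8.05 deg


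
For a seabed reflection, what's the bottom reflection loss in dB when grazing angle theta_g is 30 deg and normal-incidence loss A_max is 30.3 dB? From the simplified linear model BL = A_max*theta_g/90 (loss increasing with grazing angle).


BL = A_max * theta_g / 90 = 30.3 * 30 / 90 = 10.1

10.1 dB


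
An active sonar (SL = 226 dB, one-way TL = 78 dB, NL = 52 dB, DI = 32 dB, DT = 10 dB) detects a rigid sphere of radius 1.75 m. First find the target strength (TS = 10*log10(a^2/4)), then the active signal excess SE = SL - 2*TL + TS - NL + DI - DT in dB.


Step 1: TS = 10*log10(1.75^2/4) = -1.16 dB
Step 2: SE = SL - 2*TL + TS - NL + DI - DT = 226 - 2*78 + (-1.16) - 52 + 32 - 10 = 38.84

38.84 dB


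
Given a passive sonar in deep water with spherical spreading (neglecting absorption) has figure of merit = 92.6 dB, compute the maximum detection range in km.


At max range FOM = TL, so 20*log10(R) = 92.6
R = 10^(92.6/20) = 42657.95 m = 42.66 km

42.66 km


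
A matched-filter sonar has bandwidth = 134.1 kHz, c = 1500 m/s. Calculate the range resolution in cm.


dR = c/(2*BW) = 1500 / (2 * 134.1e3) = 0.0056 m = 0.56 cm

0.56 cm


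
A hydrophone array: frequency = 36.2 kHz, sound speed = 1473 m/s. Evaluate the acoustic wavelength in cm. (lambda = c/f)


lambda = c/f = 1473 / 36200 = 0.0407 m = 4.07 cm

4.07 cm


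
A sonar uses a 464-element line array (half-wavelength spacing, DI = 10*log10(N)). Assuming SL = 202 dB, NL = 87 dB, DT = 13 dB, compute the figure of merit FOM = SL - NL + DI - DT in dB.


Step 1: DI = 10*log10(464) = 26.67 dB
Step 2: FOM = SL - NL + DI - DT = 202 - 87 + 26.67 - 13 = 128.67

128.67 dB


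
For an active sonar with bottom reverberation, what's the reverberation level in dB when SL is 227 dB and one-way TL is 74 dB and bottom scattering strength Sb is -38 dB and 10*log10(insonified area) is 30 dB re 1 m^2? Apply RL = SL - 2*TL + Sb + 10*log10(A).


71 dB


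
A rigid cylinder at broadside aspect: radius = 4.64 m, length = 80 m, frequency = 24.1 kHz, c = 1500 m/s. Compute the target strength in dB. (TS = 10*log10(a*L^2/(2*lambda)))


lambda = 1500/24100 = 0.06224 m
TS = 10*log10(4.64*80^2/(2*0.06224)) = 53.78

53.78 dB


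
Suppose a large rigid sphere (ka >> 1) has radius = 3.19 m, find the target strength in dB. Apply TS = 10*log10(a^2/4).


TS = 10*log10(3.19^2 / 4) = 10*log10(2.544025) = 4.06

4.06 dB


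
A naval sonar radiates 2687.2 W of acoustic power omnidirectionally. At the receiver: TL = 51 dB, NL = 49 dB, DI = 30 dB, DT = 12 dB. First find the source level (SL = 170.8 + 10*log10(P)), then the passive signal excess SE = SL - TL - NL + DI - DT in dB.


Step 1: SL = 170.8 + 10*log10(2687.2) = 205.09 dB
Step 2: SE = SL - TL - NL + DI - DT = 205.09 - 51 - 49 + 30 - 12 = 123.09

123.09 dB


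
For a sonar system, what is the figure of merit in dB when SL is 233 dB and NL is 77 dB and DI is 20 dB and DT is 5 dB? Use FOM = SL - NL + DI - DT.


FOM = SL - NL + DI - DT = 233 - 77 + 20 - 5 = 171

171 dB


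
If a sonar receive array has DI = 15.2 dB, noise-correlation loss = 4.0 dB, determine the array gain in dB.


11.2 dB


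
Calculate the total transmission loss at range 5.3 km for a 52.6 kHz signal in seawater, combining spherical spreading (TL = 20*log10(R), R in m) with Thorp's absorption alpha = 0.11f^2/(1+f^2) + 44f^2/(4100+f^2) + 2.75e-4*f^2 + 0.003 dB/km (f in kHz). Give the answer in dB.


Step 1 (Thorp): alpha = 0.11*2766.76/(1+2766.76) + 44*2766.76/(4100+2766.76) + 2.75e-4*2766.76 + 0.003 = 18.6023 dB/km
Step 2: TL_spread = 20*log10(5300) = 74.49 dB
Step 3: TL_abs = alpha*R = 18.6023 * 5.3 = 98.59 dB
Step 4: TL_total = 74.49 + 98.59 = 173.08

173.08 dB


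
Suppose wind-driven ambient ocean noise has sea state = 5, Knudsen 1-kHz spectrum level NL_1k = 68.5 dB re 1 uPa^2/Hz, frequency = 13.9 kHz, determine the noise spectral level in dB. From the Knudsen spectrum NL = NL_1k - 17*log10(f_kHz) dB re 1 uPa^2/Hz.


49.07 dB


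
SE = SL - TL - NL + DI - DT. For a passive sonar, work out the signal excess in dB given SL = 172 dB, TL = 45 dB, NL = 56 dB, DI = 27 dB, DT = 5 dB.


SE = SL - TL - NL + DI - DT = 172 - 45 - 56 + 27 - 5 = 93

93 dB


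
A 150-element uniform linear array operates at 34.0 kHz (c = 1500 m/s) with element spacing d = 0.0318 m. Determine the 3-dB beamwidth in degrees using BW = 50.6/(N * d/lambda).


Step 1: lambda = 1500/34000 = 0.04412 m
Step 2: d/lambda = 0.0318/0.04412 = 0.7208
Step 3: BW = 50.6/(N * d/lambda) = 50.6/(150 * 0.7208) = 0.47

0.47 deg


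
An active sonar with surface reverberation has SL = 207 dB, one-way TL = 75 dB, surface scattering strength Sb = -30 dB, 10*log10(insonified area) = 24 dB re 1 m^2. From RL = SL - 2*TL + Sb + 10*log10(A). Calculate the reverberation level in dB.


RL = SL - 2*TL + Sb + 10*log10(A) = 207 - 2*75 + (-30) + 24 = 51

51 dB


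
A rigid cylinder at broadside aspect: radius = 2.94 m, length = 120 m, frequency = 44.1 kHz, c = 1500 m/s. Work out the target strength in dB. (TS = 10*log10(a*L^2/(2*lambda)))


lambda = 1500/44100 = 0.03401 m
TS = 10*log10(2.94*120^2/(2*0.03401)) = 57.94

57.94 dB


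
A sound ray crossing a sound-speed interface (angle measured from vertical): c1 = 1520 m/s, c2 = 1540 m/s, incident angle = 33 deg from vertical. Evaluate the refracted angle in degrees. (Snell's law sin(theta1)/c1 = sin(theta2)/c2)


sin(theta2) = (c2/c1)*sin(theta1) = (1540/1520)*sin(33 deg) = 0.55181
theta2 = arcsin(0.55181) = 33.49

33.49 deg


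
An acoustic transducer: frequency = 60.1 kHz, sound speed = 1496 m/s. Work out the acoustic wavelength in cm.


lambda = c/f = 1496 / 60100 = 0.0249 m = 2.49 cm

2.49 cm


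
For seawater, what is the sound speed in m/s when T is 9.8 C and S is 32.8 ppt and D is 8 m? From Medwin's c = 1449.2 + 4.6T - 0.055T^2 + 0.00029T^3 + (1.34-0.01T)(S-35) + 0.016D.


c = 1449.2 + 4.6*9.8 - 0.055*9.8^2 + 0.00029*9.8^3 + (1.34 - 0.01*9.8)*(32.8 - 35) + 0.016*8 = 1486.67

1486.67 m/s


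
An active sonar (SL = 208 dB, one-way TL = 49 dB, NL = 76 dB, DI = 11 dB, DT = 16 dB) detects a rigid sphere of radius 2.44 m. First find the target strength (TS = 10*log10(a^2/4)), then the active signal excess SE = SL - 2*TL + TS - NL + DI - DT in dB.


Step 1: TS = 10*log10(2.44^2/4) = 1.73 dB
Step 2: SE = SL - 2*TL + TS - NL + DI - DT = 208 - 2*49 + (1.73) - 76 + 11 - 16 = 30.73

30.73 dB


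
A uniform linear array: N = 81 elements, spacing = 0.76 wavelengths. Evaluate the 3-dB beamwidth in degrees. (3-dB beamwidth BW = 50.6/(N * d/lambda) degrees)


BW = 50.6 / (81 * 0.76) = 50.6 / 61.56 = 0.82

0.82 deg


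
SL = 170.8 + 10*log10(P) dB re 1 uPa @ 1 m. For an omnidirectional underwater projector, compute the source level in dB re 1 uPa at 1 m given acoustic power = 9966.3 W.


210.79 dB


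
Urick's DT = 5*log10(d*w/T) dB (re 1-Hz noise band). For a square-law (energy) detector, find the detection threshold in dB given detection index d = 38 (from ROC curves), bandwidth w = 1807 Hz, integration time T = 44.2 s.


15.96 dB


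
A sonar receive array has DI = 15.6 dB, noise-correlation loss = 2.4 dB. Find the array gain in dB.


AG = DI - L_corr = 15.6 - 2.4 = 13.2

13.2 dB


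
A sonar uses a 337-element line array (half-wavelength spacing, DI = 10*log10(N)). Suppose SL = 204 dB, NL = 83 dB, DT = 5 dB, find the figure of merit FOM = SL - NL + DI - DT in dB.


Step 1: DI = 10*log10(337) = 25.28 dB
Step 2: FOM = SL - NL + DI - DT = 204 - 83 + 25.28 - 5 = 141.28

141.28 dB


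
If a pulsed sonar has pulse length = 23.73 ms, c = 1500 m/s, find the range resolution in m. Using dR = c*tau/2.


dR = c*tau/2 = 1500 * 23.73e-3 / 2 = 17.7975

17.7975 m


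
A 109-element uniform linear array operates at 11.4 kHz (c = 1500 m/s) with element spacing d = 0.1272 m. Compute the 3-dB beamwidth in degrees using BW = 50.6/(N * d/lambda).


Step 1: lambda = 1500/11400 = 0.13158 m
Step 2: d/lambda = 0.1272/0.13158 = 0.9667
Step 3: BW = 50.6/(N * d/lambda) = 50.6/(109 * 0.9667) = 0.48

0.48 deg


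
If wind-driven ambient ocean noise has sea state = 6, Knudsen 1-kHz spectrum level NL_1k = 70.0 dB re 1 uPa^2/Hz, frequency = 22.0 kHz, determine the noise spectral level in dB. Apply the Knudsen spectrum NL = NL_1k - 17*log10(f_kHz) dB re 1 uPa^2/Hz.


NL = NL_1k - 17*log10(f_kHz) = 70.0 - 17*log10(22.0) = 70.0 - (22.82) = 47.18

47.18 dB


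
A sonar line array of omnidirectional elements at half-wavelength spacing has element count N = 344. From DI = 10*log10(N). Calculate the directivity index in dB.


DI = 10*log10(344) = 25.37

25.37 dB


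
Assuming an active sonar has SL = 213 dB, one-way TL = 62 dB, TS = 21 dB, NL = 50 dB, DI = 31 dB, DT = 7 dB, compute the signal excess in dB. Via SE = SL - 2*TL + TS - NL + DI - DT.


84 dB


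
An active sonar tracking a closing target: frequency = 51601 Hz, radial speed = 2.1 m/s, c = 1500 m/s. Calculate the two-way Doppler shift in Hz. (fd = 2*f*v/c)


144.48 Hz


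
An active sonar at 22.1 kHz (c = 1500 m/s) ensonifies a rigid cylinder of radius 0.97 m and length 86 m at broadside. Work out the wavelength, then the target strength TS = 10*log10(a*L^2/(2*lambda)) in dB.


Step 1: lambda = c/f = 1500/22100 = 0.06787 m
Step 2: TS = 10*log10(a*L^2/(2*lambda)) = 10*log10(0.97*86^2/(2*0.06787)) = 47.23

47.23 dB


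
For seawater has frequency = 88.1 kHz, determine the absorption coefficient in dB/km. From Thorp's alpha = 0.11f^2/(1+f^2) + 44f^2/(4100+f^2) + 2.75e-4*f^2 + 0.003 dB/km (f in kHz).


f^2 = 7761.61
alpha = 0.11*7761.61/(1+7761.61) + 44*7761.61/(4100+7761.61) + 2.75e-4*7761.61 + 0.003 = 31.039

31.039 dB/km


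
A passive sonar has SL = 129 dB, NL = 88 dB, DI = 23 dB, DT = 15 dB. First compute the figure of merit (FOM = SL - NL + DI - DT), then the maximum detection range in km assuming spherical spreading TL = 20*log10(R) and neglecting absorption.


Step 1: FOM = SL - NL + DI - DT = 129 - 88 + 23 - 15 = 49 dB
Step 2: at max range FOM = TL = 20*log10(R), so R = 10^(49/20) = 281.84 m = 0.28 km

0.28 km


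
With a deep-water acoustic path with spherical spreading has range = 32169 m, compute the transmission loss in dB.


TL = 20*log10(32169) = 90.15

90.15 dB


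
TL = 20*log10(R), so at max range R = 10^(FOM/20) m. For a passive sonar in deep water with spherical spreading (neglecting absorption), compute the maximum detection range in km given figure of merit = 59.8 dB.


At max range FOM = TL, so 20*log10(R) = 59.8
R = 10^(59.8/20) = 977.24 m = 0.98 km

0.98 km


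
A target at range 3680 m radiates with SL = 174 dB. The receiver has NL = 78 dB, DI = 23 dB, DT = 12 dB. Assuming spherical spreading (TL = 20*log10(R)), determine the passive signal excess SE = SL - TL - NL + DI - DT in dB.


Step 1: TL = 20*log10(3680) = 71.32 dB
Step 2: SE = 174 - 71.32 - 78 + 23 - 12 = 35.68

35.68 dB


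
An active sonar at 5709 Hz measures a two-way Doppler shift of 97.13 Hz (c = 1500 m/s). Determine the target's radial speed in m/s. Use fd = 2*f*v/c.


12.76 m/s


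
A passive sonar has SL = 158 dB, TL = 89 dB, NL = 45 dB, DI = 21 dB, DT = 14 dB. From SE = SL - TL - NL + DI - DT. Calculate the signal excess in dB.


SE = SL - TL - NL + DI - DT = 158 - 89 - 45 + 21 - 14 = 31

31 dB


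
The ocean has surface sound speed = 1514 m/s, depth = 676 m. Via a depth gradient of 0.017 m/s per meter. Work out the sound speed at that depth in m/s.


1525.492 m/s


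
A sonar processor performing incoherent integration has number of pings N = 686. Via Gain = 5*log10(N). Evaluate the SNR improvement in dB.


Gain = 5*log10(686) = 14.18

14.18 dB


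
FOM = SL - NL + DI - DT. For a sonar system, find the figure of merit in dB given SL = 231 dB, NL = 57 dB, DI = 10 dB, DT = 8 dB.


176 dB


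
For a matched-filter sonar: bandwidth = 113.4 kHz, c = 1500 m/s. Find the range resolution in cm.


dR = c/(2*BW) = 1500 / (2 * 113.4e3) = 0.0066 m = 0.66 cm

0.66 cm


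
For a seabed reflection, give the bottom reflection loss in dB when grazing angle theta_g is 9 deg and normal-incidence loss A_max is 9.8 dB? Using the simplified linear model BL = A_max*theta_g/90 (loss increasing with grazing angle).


BL = A_max * theta_g / 90 = 9.8 * 9 / 90 = 0.98

0.98 dB


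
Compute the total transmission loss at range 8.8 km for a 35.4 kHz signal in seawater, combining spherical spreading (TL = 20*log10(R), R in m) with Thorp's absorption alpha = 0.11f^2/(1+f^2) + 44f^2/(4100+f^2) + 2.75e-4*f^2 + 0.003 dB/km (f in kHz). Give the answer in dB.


Step 1 (Thorp): alpha = 0.11*1253.16/(1+1253.16) + 44*1253.16/(4100+1253.16) + 2.75e-4*1253.16 + 0.003 = 10.7578 dB/km
Step 2: TL_spread = 20*log10(8800) = 78.89 dB
Step 3: TL_abs = alpha*R = 10.7578 * 8.8 = 94.67 dB
Step 4: TL_total = 78.89 + 94.67 = 173.56

173.56 dB


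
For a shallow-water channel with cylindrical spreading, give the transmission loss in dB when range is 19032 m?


42.79 dB


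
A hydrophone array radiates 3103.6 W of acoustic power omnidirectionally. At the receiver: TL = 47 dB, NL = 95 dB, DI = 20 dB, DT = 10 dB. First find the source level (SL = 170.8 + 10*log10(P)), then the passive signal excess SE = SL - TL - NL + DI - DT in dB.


Step 1: SL = 170.8 + 10*log10(3103.6) = 205.72 dB
Step 2: SE = SL - TL - NL + DI - DT = 205.72 - 47 - 95 + 20 - 10 = 73.72

73.72 dB


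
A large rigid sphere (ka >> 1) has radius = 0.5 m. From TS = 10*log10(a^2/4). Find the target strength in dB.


TS = 10*log10(0.5^2 / 4) = 10*log10(0.0625) = -12.04

-12.04 dB


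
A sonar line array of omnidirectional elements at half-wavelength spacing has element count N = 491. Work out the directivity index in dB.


26.91 dB


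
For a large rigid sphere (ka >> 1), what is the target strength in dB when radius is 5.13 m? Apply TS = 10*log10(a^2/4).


TS = 10*log10(5.13^2 / 4) = 10*log10(6.579225) = 8.18

8.18 dB


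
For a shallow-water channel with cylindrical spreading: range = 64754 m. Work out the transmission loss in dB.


TL = 10*log10(64754) = 48.11

48.11 dB


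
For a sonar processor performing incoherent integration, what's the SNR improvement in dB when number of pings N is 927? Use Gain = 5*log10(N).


14.84 dB


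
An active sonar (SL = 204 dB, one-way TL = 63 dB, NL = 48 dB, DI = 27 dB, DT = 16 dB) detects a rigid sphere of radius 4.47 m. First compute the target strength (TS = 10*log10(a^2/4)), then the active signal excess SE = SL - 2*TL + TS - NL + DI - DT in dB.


Step 1: TS = 10*log10(4.47^2/4) = 6.99 dB
Step 2: SE = SL - 2*TL + TS - NL + DI - DT = 204 - 2*63 + (6.99) - 48 + 27 - 16 = 47.99

47.99 dB


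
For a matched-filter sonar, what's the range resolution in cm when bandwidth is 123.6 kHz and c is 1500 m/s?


dR = c/(2*BW) = 1500 / (2 * 123.6e3) = 0.0061 m = 0.61 cm

0.61 cm


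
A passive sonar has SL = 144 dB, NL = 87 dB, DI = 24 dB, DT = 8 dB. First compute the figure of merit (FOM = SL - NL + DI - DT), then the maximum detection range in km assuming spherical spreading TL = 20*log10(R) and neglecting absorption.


Step 1: FOM = SL - NL + DI - DT = 144 - 87 + 24 - 8 = 73 dB
Step 2: at max range FOM = TL = 20*log10(R), so R = 10^(73/20) = 4466.84 m = 4.47 km

4.47 km


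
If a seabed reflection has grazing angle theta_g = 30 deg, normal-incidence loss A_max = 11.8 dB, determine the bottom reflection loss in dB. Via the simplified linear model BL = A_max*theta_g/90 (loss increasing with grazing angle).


3.93 dB


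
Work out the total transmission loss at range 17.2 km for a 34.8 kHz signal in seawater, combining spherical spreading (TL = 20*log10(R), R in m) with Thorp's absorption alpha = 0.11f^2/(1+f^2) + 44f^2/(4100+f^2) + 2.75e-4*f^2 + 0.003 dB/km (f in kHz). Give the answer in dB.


Step 1 (Thorp): alpha = 0.11*1211.04/(1+1211.04) + 44*1211.04/(4100+1211.04) + 2.75e-4*1211.04 + 0.003 = 10.479 dB/km
Step 2: TL_spread = 20*log10(17200) = 84.71 dB
Step 3: TL_abs = alpha*R = 10.479 * 17.2 = 180.24 dB
Step 4: TL_total = 84.71 + 180.24 = 264.95

264.95 dB


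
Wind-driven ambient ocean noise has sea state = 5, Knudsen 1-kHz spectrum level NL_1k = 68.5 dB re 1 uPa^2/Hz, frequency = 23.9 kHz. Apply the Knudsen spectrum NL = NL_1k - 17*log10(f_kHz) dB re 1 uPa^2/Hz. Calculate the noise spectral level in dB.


45.07 dB


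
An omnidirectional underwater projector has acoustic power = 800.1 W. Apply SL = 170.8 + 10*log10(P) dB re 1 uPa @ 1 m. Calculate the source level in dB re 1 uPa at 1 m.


SL = 170.8 + 10*log10(800.1) = 170.8 + 29.03 = 199.83

199.83 dB


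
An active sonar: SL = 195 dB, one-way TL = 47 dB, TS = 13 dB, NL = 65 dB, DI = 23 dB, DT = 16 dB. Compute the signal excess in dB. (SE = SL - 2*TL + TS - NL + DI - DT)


56 dB


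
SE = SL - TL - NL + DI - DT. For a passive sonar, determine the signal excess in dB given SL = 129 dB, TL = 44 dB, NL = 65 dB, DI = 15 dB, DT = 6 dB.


SE = SL - TL - NL + DI - DT = 129 - 44 - 65 + 15 - 6 = 29

29 dB


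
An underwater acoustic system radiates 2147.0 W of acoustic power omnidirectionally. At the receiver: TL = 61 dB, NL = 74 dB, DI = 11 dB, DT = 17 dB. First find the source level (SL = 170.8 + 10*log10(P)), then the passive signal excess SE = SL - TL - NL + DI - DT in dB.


Step 1: SL = 170.8 + 10*log10(2147.0) = 204.12 dB
Step 2: SE = SL - TL - NL + DI - DT = 204.12 - 61 - 74 + 11 - 17 = 63.12

63.12 dB


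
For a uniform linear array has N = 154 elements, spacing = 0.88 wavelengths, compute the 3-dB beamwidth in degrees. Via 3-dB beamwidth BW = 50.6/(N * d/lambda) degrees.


BW = 50.6 / (154 * 0.88) = 50.6 / 135.52 = 0.37

0.37 deg


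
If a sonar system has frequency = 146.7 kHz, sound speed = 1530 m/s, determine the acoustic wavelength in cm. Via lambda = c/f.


lambda = c/f = 1530 / 146700 = 0.0104 m = 1.04 cm

1.04 cm


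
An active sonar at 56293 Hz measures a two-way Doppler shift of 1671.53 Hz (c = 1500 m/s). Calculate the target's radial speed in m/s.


From fd = 2*f*v/c, v = c*fd/(2*f) = 1500 * 1671.53 / (2*56293) = 22.27

22.27 m/s


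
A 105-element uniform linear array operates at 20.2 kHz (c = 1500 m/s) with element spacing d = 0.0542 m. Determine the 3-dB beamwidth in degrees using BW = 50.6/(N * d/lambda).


0.66 deg


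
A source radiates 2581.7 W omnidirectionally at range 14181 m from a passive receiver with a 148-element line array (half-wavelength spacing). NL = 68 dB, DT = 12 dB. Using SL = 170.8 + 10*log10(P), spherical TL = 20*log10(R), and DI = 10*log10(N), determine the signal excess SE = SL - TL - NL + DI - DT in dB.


63.59 dB


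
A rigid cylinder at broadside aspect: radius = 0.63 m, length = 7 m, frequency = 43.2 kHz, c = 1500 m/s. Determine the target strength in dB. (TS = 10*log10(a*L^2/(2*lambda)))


26.48 dB


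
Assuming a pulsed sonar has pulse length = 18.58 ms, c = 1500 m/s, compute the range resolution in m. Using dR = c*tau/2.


13.935 m


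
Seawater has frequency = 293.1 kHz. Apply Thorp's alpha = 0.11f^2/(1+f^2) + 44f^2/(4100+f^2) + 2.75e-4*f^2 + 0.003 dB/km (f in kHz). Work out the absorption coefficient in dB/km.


f^2 = 85907.61
alpha = 0.11*85907.61/(1+85907.61) + 44*85907.61/(4100+85907.61) + 2.75e-4*85907.61 + 0.003 = 65.733

65.733 dB/km


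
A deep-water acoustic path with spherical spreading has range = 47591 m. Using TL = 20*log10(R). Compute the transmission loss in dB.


TL = 20*log10(47591) = 93.55

93.55 dB


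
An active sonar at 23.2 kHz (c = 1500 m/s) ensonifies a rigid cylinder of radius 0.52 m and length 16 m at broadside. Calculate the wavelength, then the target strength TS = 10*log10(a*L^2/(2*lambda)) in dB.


Step 1: lambda = c/f = 1500/23200 = 0.06466 m
Step 2: TS = 10*log10(a*L^2/(2*lambda)) = 10*log10(0.52*16^2/(2*0.06466)) = 30.13

30.13 dB


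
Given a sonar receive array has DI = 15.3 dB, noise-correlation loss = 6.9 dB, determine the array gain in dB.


8.4 dB


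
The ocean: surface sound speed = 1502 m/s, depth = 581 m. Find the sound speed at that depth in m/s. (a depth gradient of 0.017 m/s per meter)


c = 1502 + 0.017 * 581 = 1511.877

1511.877 m/s


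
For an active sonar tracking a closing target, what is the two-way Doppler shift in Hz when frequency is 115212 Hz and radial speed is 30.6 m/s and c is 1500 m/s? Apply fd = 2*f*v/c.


fd = 2*f*v/c = 2 * 115212 * 30.6 / 1500 = 4700.65

4700.65 Hz


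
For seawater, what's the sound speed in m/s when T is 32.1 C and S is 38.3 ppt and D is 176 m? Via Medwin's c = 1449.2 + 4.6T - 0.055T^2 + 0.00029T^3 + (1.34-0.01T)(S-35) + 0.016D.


1555.96 m/s


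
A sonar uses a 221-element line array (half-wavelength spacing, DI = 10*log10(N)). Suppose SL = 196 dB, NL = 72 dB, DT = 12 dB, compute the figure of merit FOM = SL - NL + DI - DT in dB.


Step 1: DI = 10*log10(221) = 23.44 dB
Step 2: FOM = SL - NL + DI - DT = 196 - 72 + 23.44 - 12 = 135.44

135.44 dB


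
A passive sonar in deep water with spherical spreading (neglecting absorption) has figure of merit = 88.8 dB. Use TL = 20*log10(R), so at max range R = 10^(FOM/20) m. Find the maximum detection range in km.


27.54 km


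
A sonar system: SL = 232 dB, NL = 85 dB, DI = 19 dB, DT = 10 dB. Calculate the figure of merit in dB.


156 dB


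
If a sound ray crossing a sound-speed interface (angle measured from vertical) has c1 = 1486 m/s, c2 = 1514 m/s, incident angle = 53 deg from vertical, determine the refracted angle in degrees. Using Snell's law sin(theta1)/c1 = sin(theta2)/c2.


54.46 deg


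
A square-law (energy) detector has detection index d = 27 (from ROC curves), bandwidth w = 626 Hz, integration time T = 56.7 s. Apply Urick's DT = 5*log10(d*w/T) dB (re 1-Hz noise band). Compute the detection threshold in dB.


12.37 dB


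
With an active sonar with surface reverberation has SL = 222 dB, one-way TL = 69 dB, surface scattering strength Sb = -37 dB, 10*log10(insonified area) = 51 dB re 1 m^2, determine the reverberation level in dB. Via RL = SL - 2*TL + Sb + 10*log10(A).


98 dB


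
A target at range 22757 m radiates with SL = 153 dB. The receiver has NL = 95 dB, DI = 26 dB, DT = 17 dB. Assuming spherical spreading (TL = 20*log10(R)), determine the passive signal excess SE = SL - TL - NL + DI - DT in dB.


-20.14 dB


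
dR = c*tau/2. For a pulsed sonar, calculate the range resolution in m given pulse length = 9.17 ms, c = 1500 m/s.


6.8775 m


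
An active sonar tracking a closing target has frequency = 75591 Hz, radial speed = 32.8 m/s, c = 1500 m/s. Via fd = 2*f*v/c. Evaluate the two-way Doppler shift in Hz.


3305.85 Hz


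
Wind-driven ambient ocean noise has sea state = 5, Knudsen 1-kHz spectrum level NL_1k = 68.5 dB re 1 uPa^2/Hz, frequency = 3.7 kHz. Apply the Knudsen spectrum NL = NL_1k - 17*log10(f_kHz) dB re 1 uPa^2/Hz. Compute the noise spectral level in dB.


NL = NL_1k - 17*log10(f_kHz) = 68.5 - 17*log10(3.7) = 68.5 - (9.66) = 58.84

58.84 dB


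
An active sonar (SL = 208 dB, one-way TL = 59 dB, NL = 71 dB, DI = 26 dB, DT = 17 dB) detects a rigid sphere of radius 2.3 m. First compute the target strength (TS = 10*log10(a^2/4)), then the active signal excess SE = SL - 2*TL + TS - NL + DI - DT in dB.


Step 1: TS = 10*log10(2.3^2/4) = 1.21 dB
Step 2: SE = SL - 2*TL + TS - NL + DI - DT = 208 - 2*59 + (1.21) - 71 + 26 - 17 = 29.21

29.21 dB


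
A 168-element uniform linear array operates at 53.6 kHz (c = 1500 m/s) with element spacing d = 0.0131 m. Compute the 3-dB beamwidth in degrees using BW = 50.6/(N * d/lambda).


0.64 deg


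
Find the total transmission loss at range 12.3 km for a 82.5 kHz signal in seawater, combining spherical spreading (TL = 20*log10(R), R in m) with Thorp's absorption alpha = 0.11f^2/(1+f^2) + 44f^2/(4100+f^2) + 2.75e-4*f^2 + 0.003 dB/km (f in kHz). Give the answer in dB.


443.96 dB


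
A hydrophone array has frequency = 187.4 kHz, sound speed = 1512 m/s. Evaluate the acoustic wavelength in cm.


lambda = c/f = 1512 / 187400 = 0.0081 m = 0.81 cm

0.81 cm


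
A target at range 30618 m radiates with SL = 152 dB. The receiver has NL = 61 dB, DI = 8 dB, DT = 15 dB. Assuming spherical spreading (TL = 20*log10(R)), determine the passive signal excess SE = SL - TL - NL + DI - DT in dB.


-5.72 dB


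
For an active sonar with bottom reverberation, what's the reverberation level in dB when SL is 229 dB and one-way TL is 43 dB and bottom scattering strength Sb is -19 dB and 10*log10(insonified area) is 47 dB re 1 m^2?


RL = SL - 2*TL + Sb + 10*log10(A) = 229 - 2*43 + (-19) + 47 = 171

171 dB


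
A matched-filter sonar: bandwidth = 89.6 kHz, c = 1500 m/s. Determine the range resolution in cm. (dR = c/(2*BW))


dR = c/(2*BW) = 1500 / (2 * 89.6e3) = 0.0084 m = 0.84 cm

0.84 cm


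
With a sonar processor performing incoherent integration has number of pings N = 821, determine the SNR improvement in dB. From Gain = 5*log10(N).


Gain = 5*log10(821) = 14.57

14.57 dB


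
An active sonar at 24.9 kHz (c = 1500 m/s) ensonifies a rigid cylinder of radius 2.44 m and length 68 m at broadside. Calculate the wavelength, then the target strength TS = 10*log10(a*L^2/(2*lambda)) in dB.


Step 1: lambda = c/f = 1500/24900 = 0.06024 m
Step 2: TS = 10*log10(a*L^2/(2*lambda)) = 10*log10(2.44*68^2/(2*0.06024)) = 49.71

49.71 dB


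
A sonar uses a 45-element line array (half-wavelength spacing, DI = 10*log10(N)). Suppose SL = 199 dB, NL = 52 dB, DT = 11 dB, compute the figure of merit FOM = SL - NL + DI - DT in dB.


152.53 dB


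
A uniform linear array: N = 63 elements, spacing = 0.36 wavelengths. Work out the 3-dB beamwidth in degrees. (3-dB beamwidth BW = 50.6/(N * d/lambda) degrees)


BW = 50.6 / (63 * 0.36) = 50.6 / 22.68 = 2.23

2.23 deg


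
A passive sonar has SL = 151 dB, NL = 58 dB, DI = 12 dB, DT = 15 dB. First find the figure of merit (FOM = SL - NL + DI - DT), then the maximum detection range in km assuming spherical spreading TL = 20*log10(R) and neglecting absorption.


Step 1: FOM = SL - NL + DI - DT = 151 - 58 + 12 - 15 = 90 dB
Step 2: at max range FOM = TL = 20*log10(R), so R = 10^(90/20) = 31622.78 m = 31.62 km

31.62 km


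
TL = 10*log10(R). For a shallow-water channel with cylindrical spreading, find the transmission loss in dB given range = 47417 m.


46.76 dB


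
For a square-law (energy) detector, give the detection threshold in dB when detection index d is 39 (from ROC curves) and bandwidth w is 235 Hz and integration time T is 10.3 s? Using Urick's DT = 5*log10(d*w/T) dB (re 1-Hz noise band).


14.75 dB


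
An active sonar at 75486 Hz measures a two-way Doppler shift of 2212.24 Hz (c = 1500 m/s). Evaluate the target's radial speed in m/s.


21.98 m/s


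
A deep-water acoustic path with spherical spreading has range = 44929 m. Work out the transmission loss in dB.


TL = 20*log10(44929) = 93.05

93.05 dB


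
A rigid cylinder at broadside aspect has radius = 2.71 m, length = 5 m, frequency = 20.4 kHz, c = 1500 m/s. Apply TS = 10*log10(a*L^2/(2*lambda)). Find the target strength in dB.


26.63 dB


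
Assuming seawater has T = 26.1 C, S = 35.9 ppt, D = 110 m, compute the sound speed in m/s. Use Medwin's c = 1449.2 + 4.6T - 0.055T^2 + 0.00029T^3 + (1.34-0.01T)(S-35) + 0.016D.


c = 1449.2 + 4.6*26.1 - 0.055*26.1^2 + 0.00029*26.1^3 + (1.34 - 0.01*26.1)*(35.9 - 35) + 0.016*110 = 1539.68

1539.68 m/s


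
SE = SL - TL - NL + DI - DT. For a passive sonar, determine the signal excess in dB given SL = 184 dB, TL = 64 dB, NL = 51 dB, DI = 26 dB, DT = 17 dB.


SE = SL - TL - NL + DI - DT = 184 - 64 - 51 + 26 - 17 = 78

78 dB


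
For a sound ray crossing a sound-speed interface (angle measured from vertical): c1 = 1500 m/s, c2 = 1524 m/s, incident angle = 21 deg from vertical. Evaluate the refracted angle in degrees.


21.35 deg


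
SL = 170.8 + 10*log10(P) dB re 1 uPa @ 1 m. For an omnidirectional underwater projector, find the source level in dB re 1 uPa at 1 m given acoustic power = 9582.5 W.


210.61 dB


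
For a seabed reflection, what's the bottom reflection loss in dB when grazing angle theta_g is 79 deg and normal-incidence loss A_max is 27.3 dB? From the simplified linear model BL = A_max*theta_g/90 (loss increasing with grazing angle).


BL = A_max * theta_g / 90 = 27.3 * 79 / 90 = 23.96

23.96 dB


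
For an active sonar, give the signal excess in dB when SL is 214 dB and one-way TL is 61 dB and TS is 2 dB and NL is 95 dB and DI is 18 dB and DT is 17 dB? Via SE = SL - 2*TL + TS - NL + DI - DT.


SE = SL - 2*TL + TS - NL + DI - DT = 214 - 2*61 + (2) - 95 + 18 - 17 = 0

0 dB


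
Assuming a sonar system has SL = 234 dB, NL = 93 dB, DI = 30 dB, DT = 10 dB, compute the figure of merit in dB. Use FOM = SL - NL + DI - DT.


FOM = SL - NL + DI - DT = 234 - 93 + 30 - 10 = 161

161 dB


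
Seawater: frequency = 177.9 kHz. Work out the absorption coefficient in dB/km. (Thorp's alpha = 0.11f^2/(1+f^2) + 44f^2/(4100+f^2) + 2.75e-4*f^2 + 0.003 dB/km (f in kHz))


47.77 dB/km


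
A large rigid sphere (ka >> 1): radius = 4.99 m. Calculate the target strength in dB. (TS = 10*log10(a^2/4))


TS = 10*log10(4.99^2 / 4) = 10*log10(6.225025) = 7.94

7.94 dB


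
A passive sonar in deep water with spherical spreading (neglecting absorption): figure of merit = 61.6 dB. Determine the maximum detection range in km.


1.2 km


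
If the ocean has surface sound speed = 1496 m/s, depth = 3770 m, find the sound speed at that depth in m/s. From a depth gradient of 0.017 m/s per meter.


1560.09 m/s


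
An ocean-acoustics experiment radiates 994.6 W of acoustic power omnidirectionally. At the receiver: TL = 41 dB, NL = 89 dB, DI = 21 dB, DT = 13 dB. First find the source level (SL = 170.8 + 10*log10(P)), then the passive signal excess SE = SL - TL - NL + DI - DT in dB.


Step 1: SL = 170.8 + 10*log10(994.6) = 200.78 dB
Step 2: SE = SL - TL - NL + DI - DT = 200.78 - 41 - 89 + 21 - 13 = 78.78

78.78 dB


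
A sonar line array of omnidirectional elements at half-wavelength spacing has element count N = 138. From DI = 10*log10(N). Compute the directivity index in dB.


DI = 10*log10(138) = 21.4

21.4 dB


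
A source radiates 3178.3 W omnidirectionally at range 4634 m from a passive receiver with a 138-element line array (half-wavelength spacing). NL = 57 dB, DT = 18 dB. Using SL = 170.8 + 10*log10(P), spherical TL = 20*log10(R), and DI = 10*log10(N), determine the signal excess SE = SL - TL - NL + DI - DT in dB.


Step 1: SL = 170.8 + 10*log10(3178.3) = 205.82 dB
Step 2: TL = 20*log10(4634) = 73.32 dB
Step 3: DI = 10*log10(138) = 21.4 dB
Step 4: SE = SL - TL - NL + DI - DT = 205.82 - 73.32 - 57 + 21.4 - 18 = 78.9

78.9 dB


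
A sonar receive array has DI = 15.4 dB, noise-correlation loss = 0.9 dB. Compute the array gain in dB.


14.5 dB


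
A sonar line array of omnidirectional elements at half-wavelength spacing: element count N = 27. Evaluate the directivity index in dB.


14.31 dB


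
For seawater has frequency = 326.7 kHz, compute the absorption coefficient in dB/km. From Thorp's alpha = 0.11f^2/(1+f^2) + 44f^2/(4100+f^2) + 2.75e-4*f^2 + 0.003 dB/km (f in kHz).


71.837 dB/km


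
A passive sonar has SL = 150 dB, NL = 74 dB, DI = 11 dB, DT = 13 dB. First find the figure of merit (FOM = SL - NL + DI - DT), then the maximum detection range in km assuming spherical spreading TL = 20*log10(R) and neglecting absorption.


Step 1: FOM = SL - NL + DI - DT = 150 - 74 + 11 - 13 = 74 dB
Step 2: at max range FOM = TL = 20*log10(R), so R = 10^(74/20) = 5011.87 m = 5.01 km

5.01 km


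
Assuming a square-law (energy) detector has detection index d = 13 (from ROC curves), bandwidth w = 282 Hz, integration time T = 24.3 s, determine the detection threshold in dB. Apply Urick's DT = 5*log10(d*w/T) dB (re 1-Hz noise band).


DT = 5*log10(d*w/T) = 5*log10(13 * 282 / 24.3) = 5*log10(150.86) = 10.89

10.89 dB


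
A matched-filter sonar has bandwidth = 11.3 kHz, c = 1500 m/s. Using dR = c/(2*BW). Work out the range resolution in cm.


dR = c/(2*BW) = 1500 / (2 * 11.3e3) = 0.0664 m = 6.64 cm

6.64 cm


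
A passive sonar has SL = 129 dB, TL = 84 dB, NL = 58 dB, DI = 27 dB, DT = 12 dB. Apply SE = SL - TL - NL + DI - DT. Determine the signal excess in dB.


2 dB


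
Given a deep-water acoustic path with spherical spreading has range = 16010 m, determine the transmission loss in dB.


TL = 20*log10(16010) = 84.09

84.09 dB


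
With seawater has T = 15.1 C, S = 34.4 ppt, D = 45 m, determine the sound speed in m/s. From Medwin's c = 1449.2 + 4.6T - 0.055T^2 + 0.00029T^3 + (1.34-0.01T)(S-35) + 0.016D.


c = 1449.2 + 4.6*15.1 - 0.055*15.1^2 + 0.00029*15.1^3 + (1.34 - 0.01*15.1)*(34.4 - 35) + 0.016*45 = 1507.12

1507.12 m/s


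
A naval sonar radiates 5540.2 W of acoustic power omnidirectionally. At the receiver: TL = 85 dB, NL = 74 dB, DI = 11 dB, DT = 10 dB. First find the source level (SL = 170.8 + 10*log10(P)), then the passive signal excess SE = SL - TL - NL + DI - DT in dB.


Step 1: SL = 170.8 + 10*log10(5540.2) = 208.24 dB
Step 2: SE = SL - TL - NL + DI - DT = 208.24 - 85 - 74 + 11 - 10 = 50.24

50.24 dB


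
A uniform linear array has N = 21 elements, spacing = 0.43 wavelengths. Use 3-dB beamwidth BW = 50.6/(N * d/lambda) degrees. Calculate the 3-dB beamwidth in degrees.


BW = 50.6 / (21 * 0.43) = 50.6 / 9.03 = 5.6

5.6 deg


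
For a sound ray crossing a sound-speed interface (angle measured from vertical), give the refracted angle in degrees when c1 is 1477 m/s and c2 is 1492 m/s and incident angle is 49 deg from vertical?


sin(theta2) = (c2/c1)*sin(theta1) = (1492/1477)*sin(49 deg) = 0.76237
theta2 = arcsin(0.76237) = 49.67

49.67 deg


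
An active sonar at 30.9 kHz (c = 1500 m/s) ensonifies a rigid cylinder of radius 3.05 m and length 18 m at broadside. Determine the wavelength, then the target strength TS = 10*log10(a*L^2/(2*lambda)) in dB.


Step 1: lambda = c/f = 1500/30900 = 0.04854 m
Step 2: TS = 10*log10(a*L^2/(2*lambda)) = 10*log10(3.05*18^2/(2*0.04854)) = 40.08

40.08 dB


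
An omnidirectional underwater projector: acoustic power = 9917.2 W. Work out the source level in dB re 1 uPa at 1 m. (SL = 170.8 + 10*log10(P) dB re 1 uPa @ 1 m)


210.76 dB


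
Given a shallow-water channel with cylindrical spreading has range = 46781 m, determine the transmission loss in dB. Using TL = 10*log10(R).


46.7 dB


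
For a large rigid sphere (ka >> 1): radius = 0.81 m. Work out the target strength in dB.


TS = 10*log10(0.81^2 / 4) = 10*log10(0.164025) = -7.85

-7.85 dB


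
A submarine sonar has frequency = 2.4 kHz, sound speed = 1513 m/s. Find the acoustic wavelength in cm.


lambda = c/f = 1513 / 2400 = 0.6304 m = 63.04 cm

63.04 cm


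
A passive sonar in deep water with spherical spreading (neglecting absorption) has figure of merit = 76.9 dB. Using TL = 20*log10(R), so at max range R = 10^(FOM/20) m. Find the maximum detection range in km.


At max range FOM = TL, so 20*log10(R) = 76.9
R = 10^(76.9/20) = 6998.42 m = 7.0 km

7.0 km


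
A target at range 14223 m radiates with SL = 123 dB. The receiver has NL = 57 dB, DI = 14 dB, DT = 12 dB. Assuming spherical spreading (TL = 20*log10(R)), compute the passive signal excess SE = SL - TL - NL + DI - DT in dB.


Step 1: TL = 20*log10(14223) = 83.06 dB
Step 2: SE = 123 - 83.06 - 57 + 14 - 12 = -15.06

-15.06 dB


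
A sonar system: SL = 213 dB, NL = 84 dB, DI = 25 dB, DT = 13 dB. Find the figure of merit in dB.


FOM = SL - NL + DI - DT = 213 - 84 + 25 - 13 = 141

141 dB
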